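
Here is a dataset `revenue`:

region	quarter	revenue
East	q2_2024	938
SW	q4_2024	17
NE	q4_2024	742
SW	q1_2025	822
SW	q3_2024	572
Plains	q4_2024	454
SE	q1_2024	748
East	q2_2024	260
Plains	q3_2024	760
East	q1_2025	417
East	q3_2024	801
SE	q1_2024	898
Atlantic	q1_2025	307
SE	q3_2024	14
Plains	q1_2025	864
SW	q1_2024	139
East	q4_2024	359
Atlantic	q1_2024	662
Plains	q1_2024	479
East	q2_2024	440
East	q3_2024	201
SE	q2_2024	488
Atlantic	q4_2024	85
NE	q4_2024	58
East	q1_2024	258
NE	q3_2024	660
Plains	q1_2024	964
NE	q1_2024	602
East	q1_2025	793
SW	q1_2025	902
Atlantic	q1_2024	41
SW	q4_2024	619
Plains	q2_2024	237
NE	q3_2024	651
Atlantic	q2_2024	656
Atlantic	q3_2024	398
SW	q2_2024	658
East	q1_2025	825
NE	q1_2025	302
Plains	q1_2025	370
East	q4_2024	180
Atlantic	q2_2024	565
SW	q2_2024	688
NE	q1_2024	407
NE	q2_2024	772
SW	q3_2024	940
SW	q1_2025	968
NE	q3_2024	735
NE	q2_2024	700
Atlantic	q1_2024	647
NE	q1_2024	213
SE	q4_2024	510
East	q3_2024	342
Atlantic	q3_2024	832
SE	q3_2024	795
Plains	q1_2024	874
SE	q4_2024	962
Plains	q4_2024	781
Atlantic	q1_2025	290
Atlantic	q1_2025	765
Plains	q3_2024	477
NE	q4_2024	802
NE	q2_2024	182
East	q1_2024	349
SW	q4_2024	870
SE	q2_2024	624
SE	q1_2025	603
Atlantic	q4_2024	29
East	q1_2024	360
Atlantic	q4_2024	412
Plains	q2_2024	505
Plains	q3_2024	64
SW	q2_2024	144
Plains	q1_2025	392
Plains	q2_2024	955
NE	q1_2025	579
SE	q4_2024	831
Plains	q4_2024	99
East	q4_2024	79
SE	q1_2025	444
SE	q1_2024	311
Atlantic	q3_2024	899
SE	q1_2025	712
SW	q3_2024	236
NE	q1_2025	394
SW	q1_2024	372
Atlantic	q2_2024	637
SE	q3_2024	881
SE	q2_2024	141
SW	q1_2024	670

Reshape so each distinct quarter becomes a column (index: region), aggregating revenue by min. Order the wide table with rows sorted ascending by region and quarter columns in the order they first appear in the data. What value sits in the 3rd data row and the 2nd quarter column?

58

With rows sorted ascending by region, row 3 is region=NE. quarter columns in first-appearance order: q2_2024, q4_2024, q1_2025, q3_2024, q1_2024; column 2 is q4_2024.
Long rows with region=NE, quarter=q4_2024: min(742, 58, 802) = 58.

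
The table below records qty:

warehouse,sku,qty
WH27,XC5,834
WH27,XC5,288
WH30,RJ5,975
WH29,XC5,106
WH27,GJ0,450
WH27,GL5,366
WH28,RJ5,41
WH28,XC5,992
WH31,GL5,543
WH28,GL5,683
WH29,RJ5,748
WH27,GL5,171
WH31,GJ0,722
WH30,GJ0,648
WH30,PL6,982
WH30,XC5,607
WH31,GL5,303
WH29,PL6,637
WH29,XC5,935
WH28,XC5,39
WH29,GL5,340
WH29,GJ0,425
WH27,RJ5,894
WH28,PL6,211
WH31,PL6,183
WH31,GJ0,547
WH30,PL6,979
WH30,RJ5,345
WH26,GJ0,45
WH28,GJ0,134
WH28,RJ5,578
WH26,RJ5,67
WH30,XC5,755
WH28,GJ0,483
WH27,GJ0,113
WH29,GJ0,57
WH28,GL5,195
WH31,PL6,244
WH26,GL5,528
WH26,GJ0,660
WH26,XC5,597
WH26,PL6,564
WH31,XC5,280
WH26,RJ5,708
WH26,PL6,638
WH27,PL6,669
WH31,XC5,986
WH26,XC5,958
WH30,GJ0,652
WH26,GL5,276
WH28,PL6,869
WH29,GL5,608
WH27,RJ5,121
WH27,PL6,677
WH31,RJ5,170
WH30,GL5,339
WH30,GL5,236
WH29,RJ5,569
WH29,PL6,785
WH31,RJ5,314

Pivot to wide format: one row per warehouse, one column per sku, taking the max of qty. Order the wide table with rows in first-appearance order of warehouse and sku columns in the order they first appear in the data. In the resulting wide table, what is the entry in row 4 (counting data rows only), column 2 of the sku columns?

With rows in first-appearance order of warehouse, row 4 is warehouse=WH28. sku columns in first-appearance order: XC5, RJ5, GJ0, GL5, PL6; column 2 is RJ5.
Long rows with warehouse=WH28, sku=RJ5: max(41, 578) = 578.

578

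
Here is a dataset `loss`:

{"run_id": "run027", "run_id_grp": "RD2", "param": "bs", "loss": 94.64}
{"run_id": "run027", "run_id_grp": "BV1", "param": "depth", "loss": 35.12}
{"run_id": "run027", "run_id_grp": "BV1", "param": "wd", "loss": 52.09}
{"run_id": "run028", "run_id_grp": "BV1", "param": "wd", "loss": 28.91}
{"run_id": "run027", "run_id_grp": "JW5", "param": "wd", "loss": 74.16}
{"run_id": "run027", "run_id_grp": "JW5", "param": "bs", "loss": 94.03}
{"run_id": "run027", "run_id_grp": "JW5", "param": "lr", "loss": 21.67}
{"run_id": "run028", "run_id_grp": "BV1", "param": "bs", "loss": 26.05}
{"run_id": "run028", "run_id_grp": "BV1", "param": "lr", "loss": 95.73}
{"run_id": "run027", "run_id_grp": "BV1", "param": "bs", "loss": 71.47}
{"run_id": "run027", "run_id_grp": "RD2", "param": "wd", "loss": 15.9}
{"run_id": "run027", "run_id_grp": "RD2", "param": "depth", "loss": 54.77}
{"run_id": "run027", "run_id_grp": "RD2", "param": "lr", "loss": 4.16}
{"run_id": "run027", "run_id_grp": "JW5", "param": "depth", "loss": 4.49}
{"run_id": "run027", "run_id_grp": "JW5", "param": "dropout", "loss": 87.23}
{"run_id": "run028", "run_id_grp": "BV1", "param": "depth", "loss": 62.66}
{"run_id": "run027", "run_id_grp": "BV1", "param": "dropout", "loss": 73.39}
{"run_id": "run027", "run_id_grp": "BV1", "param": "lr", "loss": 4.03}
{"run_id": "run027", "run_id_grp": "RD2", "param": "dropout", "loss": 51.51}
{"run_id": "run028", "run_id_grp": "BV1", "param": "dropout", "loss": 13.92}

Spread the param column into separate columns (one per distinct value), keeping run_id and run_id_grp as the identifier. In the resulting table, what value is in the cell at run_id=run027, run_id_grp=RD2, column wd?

Wide layout: rows indexed by run_id and run_id_grp, columns are the 5 distinct param values (bs, depth, wd, lr, dropout).
Cell (run_id=run027, run_id_grp=RD2, param=wd) draws from the long row where run_id=run027, run_id_grp=RD2 and param=wd, which has loss=15.9.

15.9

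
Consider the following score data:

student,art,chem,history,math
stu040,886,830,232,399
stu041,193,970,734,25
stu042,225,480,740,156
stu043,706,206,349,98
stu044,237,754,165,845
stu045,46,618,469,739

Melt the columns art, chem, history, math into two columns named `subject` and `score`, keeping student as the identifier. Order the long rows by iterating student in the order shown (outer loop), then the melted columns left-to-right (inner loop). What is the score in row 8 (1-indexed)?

25

24 rows total (6 × 4). Row 8: index ⌊(8-1)/4⌋ = 1 into student → stu041; (8-1) mod 4 = 3 into the melted columns → math.
So row 8 is (stu041, math, 25); score = 25.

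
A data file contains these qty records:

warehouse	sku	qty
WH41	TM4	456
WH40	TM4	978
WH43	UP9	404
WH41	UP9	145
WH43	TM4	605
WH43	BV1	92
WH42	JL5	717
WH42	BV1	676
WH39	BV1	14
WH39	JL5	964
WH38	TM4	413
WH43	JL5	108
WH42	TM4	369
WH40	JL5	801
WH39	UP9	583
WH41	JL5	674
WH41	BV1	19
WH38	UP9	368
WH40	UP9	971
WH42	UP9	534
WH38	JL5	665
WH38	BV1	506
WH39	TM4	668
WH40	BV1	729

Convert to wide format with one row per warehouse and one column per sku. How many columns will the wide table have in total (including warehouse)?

5

1 column for warehouse plus 4 distinct sku values → 5 columns.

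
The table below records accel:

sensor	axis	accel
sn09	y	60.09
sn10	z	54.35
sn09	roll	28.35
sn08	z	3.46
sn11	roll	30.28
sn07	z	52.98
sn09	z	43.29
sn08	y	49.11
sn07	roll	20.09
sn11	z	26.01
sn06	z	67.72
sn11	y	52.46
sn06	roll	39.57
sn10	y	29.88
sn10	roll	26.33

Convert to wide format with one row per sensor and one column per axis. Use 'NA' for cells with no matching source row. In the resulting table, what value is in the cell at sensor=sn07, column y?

NA

No long-format row has sensor=sn07 and axis=y, so the cell is NA.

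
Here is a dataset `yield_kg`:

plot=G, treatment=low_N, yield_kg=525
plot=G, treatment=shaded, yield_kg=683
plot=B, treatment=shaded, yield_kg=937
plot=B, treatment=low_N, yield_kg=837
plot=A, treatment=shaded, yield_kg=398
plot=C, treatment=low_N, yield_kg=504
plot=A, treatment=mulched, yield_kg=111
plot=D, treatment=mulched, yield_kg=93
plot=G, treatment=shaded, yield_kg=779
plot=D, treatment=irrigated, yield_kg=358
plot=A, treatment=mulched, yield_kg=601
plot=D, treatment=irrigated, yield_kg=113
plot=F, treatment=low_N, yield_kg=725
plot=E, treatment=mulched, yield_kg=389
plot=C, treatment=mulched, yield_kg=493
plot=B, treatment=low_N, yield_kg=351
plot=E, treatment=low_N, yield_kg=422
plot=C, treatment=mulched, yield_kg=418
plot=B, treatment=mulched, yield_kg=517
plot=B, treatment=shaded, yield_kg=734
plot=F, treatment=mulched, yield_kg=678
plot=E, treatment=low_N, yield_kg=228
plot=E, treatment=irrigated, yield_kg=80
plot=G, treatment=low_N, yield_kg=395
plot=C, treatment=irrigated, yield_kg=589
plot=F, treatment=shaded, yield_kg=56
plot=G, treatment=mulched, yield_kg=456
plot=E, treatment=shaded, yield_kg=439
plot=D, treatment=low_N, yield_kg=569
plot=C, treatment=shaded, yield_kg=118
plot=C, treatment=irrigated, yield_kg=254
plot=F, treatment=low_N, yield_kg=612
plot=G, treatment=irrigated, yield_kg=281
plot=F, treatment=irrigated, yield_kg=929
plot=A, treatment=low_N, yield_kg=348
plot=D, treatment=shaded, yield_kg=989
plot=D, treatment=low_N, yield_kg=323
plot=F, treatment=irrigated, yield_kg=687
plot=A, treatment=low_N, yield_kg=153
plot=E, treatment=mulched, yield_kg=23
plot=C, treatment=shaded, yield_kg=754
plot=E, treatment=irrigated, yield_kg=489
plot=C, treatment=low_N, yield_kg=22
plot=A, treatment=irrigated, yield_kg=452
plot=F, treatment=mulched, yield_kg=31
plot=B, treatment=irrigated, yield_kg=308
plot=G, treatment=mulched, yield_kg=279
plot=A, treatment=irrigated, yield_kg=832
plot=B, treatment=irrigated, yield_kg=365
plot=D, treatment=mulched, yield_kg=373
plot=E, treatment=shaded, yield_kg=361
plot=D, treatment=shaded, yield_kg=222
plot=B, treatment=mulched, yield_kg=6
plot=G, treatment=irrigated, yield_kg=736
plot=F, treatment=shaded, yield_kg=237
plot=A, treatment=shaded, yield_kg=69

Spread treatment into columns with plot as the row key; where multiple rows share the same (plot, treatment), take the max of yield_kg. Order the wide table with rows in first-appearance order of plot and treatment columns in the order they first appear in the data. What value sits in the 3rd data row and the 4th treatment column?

With rows in first-appearance order of plot, row 3 is plot=A. treatment columns in first-appearance order: low_N, shaded, mulched, irrigated; column 4 is irrigated.
Long rows with plot=A, treatment=irrigated: max(452, 832) = 832.

832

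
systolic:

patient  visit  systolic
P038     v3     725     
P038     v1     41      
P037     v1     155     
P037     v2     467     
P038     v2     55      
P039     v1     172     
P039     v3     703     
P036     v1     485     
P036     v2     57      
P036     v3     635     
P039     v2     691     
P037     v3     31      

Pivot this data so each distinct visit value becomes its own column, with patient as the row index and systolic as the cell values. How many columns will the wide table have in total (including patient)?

1 column for patient plus 3 distinct visit values → 4 columns.

4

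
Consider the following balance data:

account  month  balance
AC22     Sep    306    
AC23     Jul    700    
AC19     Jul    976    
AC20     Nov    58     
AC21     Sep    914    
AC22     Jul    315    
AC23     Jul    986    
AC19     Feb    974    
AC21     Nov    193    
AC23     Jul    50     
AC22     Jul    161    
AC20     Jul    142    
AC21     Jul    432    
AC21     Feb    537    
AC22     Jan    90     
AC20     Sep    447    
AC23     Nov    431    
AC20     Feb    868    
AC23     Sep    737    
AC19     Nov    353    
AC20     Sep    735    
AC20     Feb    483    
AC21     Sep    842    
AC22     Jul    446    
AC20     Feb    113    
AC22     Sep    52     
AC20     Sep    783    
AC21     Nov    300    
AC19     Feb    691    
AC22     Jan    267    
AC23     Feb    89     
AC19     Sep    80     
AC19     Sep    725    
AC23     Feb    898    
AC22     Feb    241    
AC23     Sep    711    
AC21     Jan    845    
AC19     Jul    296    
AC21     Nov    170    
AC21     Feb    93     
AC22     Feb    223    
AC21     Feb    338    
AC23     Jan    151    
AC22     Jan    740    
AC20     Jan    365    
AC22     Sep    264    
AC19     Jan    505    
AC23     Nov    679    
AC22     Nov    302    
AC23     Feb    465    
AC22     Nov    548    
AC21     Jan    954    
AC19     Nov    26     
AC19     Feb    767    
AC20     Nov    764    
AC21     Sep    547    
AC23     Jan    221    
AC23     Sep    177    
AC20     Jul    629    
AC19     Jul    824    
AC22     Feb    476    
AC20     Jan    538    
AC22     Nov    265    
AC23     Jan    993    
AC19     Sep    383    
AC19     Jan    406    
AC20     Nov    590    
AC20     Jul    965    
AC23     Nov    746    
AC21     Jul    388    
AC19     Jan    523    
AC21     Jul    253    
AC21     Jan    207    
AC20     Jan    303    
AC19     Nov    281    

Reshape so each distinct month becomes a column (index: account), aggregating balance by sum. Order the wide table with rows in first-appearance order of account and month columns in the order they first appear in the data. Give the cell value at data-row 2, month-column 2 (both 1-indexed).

With rows in first-appearance order of account, row 2 is account=AC23. month columns in first-appearance order: Sep, Jul, Nov, Feb, Jan; column 2 is Jul.
Long rows with account=AC23, month=Jul: 700 + 986 + 50 = 1736.

1736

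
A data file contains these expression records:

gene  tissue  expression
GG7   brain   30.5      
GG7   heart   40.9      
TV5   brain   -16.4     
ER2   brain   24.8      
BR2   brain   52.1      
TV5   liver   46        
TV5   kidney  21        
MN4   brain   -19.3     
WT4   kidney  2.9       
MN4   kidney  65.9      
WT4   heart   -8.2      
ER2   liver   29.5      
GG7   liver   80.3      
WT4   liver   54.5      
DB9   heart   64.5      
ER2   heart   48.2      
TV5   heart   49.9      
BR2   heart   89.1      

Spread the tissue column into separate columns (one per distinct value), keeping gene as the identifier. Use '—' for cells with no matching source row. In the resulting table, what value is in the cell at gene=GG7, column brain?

30.5

The long row with gene=GG7, tissue=brain has expression=30.5.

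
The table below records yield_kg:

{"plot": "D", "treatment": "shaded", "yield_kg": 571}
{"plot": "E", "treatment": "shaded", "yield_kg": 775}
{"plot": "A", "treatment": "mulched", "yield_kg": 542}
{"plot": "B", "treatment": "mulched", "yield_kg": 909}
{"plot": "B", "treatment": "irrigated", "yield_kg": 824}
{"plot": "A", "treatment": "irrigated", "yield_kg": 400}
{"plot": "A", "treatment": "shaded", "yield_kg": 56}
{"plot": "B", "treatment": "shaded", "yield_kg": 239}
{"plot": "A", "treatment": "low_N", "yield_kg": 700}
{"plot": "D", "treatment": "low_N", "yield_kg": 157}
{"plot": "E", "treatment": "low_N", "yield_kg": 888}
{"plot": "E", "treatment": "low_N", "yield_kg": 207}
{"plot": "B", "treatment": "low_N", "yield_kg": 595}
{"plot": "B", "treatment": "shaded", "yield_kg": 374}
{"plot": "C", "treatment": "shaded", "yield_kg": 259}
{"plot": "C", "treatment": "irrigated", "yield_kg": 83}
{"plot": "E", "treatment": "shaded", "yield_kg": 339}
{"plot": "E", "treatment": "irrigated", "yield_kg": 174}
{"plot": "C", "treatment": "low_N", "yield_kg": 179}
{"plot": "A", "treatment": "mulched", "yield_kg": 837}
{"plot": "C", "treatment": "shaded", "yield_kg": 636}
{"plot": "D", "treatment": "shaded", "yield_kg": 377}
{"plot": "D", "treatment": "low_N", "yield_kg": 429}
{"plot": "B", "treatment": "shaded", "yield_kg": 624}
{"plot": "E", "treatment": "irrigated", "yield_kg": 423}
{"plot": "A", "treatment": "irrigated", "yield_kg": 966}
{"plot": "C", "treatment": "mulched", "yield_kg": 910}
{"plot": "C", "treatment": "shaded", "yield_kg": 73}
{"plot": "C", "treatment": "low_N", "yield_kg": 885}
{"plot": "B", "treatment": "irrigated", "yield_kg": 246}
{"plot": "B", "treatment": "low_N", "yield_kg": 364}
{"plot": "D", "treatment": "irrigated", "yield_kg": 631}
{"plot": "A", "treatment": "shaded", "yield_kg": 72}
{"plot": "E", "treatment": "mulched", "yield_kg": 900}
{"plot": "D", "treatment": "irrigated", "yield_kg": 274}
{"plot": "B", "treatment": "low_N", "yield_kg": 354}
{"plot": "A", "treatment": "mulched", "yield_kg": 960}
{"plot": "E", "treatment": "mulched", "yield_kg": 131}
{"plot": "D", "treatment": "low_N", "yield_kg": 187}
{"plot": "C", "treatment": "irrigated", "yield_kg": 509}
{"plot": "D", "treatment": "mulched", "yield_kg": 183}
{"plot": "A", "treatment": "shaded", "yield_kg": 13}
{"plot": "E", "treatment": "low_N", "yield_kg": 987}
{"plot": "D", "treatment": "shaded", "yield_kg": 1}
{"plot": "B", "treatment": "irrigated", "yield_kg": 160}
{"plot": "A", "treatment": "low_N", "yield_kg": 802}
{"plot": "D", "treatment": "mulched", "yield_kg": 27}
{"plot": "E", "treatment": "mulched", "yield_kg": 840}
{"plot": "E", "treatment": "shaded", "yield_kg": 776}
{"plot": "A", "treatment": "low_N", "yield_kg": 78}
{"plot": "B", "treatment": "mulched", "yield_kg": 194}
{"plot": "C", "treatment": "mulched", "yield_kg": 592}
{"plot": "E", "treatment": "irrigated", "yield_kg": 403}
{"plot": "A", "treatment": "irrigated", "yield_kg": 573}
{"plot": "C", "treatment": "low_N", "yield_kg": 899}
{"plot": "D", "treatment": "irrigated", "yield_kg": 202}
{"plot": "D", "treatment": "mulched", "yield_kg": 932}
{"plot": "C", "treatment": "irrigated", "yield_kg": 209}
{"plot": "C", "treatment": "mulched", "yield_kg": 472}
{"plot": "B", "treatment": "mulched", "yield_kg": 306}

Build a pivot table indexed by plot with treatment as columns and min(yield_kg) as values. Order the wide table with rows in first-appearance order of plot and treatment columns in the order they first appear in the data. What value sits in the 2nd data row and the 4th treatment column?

207

With rows in first-appearance order of plot, row 2 is plot=E. treatment columns in first-appearance order: shaded, mulched, irrigated, low_N; column 4 is low_N.
Long rows with plot=E, treatment=low_N: min(888, 207, 987) = 207.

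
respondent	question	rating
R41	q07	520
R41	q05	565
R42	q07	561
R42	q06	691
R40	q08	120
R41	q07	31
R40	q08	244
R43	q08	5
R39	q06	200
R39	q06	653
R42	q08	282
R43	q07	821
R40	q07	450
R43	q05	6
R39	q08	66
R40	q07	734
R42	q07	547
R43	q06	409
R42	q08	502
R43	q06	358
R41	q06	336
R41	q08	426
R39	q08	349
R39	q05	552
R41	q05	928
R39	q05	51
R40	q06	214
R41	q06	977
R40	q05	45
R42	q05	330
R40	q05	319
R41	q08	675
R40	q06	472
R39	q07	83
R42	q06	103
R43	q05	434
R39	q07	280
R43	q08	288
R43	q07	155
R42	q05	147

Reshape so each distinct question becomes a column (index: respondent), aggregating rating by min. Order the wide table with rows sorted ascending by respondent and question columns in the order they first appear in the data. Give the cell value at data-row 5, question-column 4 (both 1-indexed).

5

With rows sorted ascending by respondent, row 5 is respondent=R43. question columns in first-appearance order: q07, q05, q06, q08; column 4 is q08.
Long rows with respondent=R43, question=q08: min(5, 288) = 5.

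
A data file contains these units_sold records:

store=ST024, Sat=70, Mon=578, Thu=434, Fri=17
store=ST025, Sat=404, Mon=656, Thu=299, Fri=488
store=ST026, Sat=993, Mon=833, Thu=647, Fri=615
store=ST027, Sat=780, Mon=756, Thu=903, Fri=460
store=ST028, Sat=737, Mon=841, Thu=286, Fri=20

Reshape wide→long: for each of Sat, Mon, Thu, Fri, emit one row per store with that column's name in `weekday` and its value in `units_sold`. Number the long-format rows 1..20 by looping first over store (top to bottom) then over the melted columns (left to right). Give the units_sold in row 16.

20 rows total (5 × 4). Row 16: index ⌊(16-1)/4⌋ = 3 into store → ST027; (16-1) mod 4 = 3 into the melted columns → Fri.
So row 16 is (ST027, Fri, 460); units_sold = 460.

460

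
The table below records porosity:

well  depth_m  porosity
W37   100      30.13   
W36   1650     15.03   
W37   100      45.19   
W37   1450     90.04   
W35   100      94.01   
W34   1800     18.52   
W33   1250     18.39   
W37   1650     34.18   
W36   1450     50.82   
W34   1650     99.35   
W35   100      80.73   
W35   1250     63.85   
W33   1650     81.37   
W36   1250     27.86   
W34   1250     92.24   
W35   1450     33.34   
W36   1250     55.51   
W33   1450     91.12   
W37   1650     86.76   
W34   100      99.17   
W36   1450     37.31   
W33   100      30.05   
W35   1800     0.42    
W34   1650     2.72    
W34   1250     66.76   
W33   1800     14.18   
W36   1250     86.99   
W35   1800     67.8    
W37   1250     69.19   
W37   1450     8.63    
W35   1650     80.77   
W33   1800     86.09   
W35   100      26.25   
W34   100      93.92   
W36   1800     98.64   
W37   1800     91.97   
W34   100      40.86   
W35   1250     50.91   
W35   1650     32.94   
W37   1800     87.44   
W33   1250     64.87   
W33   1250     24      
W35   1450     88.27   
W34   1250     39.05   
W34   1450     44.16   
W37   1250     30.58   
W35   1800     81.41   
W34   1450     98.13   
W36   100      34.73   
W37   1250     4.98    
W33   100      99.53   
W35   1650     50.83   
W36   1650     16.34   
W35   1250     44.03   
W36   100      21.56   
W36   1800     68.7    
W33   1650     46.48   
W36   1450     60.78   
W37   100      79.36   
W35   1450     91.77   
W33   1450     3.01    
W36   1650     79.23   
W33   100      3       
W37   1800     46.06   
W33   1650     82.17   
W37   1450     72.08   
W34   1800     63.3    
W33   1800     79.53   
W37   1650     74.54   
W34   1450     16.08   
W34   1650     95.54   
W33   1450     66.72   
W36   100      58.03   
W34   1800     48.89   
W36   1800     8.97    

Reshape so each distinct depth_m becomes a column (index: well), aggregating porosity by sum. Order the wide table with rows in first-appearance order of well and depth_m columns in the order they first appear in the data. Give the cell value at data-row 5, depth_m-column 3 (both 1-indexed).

160.85

With rows in first-appearance order of well, row 5 is well=W33. depth_m columns in first-appearance order: 100, 1650, 1450, 1800, 1250; column 3 is 1450.
Long rows with well=W33, depth_m=1450: 91.12 + 3.01 + 66.72 = 160.85.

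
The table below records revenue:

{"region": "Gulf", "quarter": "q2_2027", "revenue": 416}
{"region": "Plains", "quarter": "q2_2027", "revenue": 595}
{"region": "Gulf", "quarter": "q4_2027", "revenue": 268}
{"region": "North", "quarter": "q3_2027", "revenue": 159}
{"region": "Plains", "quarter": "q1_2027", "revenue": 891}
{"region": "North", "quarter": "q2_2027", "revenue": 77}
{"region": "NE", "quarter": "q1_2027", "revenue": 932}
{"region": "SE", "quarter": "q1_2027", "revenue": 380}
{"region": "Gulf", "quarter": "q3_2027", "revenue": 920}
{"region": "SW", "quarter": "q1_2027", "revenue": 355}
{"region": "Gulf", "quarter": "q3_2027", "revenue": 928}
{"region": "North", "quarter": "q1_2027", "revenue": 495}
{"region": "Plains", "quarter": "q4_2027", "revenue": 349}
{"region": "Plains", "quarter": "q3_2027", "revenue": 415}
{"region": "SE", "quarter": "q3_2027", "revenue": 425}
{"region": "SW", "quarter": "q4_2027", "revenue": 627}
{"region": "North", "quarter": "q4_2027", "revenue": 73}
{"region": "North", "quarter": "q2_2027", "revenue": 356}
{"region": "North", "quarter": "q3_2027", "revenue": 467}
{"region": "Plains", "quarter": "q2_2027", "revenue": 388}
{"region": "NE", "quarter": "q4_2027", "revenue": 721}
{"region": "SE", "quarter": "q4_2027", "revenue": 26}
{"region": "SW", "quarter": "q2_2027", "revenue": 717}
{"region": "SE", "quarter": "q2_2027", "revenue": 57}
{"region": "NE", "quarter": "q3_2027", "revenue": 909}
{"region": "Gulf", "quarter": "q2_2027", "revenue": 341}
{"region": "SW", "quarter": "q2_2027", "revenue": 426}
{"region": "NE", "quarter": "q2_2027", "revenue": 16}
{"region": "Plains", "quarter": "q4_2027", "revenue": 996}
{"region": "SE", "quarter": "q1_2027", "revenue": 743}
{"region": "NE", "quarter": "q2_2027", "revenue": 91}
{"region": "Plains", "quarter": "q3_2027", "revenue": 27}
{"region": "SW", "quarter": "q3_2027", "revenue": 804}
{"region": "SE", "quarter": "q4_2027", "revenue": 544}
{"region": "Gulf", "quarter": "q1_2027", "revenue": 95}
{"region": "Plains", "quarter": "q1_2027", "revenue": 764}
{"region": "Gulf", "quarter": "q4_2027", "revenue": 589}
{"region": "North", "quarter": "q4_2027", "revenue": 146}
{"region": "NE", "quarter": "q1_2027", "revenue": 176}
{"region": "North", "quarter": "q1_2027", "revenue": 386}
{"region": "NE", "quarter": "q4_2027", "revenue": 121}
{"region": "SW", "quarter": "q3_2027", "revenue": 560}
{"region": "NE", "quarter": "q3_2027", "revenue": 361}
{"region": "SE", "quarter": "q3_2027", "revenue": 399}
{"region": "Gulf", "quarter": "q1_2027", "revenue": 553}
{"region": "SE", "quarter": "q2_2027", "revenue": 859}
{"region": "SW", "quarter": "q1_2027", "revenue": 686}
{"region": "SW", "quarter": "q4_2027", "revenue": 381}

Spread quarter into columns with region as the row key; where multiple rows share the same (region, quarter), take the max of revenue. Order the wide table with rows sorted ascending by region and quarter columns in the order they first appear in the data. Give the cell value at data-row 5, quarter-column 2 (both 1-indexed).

544

With rows sorted ascending by region, row 5 is region=SE. quarter columns in first-appearance order: q2_2027, q4_2027, q3_2027, q1_2027; column 2 is q4_2027.
Long rows with region=SE, quarter=q4_2027: max(26, 544) = 544.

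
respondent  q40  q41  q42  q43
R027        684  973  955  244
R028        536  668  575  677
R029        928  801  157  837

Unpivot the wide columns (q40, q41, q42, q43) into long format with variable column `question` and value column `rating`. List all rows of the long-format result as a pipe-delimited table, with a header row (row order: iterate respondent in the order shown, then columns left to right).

| respondent | question | rating |
| R027 | q40 | 684 |
| R027 | q41 | 973 |
| R027 | q42 | 955 |
| R027 | q43 | 244 |
| R028 | q40 | 536 |
| R028 | q41 | 668 |
| R028 | q42 | 575 |
| R028 | q43 | 677 |
| R029 | q40 | 928 |
| R029 | q41 | 801 |
| R029 | q42 | 157 |
| R029 | q43 | 837 |

Each (respondent, column) pair becomes one row: 3 × 4 = 12 rows.
For example, (R027, q40) → rating=684.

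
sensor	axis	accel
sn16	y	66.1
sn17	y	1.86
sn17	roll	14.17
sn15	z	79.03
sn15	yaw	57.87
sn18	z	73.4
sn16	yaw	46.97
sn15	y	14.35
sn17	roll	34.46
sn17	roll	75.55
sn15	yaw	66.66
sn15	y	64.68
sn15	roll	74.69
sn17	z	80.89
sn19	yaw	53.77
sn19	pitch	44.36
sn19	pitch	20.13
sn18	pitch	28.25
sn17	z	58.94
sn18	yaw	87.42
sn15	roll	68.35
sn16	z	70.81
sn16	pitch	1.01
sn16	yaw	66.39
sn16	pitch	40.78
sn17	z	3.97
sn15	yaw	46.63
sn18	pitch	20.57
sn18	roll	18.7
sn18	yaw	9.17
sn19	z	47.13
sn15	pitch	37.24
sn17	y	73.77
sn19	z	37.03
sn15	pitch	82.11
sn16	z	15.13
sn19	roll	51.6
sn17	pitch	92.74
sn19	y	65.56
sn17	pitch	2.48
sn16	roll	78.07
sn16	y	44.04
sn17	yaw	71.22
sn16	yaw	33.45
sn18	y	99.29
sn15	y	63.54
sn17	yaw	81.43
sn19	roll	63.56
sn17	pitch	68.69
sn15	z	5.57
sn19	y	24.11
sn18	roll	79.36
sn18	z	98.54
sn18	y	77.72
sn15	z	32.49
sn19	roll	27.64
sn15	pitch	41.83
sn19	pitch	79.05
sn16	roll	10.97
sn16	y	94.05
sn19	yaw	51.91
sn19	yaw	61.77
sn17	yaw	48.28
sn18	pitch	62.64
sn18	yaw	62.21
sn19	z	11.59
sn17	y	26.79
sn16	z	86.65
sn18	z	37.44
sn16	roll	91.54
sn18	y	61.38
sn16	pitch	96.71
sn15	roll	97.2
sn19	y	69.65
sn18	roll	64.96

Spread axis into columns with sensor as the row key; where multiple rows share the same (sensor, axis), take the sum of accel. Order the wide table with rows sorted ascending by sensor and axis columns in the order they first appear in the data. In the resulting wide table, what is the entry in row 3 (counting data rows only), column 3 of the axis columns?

With rows sorted ascending by sensor, row 3 is sensor=sn17. axis columns in first-appearance order: y, roll, z, yaw, pitch; column 3 is z.
Long rows with sensor=sn17, axis=z: 80.89 + 58.94 + 3.97 = 143.80.

143.80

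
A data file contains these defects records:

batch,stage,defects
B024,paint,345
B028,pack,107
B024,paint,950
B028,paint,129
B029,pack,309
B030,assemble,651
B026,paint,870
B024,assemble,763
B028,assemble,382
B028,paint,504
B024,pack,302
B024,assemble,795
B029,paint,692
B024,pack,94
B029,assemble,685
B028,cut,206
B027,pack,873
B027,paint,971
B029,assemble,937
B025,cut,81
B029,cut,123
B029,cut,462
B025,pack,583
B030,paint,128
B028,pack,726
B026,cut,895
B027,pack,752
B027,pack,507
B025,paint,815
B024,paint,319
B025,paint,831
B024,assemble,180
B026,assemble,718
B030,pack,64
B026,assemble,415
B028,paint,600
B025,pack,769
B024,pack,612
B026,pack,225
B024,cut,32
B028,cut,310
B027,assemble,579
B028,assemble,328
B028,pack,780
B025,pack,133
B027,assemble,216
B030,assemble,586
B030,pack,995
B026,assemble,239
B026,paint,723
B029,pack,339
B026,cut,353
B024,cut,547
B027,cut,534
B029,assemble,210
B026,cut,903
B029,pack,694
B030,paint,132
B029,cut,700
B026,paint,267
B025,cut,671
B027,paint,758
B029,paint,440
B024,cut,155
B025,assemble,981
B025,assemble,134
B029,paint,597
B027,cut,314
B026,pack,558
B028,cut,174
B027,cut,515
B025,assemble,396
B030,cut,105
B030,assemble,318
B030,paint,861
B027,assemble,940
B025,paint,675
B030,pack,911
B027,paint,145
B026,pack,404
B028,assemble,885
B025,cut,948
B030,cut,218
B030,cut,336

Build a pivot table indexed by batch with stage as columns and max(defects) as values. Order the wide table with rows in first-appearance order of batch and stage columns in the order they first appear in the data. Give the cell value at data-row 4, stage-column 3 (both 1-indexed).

651

With rows in first-appearance order of batch, row 4 is batch=B030. stage columns in first-appearance order: paint, pack, assemble, cut; column 3 is assemble.
Long rows with batch=B030, stage=assemble: max(651, 586, 318) = 651.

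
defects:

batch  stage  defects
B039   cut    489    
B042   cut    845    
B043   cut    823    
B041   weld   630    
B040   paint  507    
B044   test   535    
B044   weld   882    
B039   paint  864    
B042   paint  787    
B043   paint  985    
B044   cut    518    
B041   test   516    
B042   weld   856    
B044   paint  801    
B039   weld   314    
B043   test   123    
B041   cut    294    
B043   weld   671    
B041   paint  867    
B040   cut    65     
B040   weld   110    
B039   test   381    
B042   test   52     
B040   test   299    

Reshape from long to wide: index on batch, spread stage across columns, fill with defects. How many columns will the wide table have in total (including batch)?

1 column for batch plus 4 distinct stage values → 5 columns.

5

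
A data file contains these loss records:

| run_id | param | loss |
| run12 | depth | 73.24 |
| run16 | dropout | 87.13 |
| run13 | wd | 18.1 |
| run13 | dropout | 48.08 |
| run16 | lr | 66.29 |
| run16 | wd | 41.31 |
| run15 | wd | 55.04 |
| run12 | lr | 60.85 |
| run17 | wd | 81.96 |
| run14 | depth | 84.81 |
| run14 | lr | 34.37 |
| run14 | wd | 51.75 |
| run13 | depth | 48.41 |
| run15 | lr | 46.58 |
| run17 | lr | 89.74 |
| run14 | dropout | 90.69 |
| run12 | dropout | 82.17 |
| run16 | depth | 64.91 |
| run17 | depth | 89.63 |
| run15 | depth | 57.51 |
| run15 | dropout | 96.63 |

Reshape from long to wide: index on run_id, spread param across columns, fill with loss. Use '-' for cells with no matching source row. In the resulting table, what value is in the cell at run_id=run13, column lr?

No long-format row has run_id=run13 and param=lr, so the cell is -.

-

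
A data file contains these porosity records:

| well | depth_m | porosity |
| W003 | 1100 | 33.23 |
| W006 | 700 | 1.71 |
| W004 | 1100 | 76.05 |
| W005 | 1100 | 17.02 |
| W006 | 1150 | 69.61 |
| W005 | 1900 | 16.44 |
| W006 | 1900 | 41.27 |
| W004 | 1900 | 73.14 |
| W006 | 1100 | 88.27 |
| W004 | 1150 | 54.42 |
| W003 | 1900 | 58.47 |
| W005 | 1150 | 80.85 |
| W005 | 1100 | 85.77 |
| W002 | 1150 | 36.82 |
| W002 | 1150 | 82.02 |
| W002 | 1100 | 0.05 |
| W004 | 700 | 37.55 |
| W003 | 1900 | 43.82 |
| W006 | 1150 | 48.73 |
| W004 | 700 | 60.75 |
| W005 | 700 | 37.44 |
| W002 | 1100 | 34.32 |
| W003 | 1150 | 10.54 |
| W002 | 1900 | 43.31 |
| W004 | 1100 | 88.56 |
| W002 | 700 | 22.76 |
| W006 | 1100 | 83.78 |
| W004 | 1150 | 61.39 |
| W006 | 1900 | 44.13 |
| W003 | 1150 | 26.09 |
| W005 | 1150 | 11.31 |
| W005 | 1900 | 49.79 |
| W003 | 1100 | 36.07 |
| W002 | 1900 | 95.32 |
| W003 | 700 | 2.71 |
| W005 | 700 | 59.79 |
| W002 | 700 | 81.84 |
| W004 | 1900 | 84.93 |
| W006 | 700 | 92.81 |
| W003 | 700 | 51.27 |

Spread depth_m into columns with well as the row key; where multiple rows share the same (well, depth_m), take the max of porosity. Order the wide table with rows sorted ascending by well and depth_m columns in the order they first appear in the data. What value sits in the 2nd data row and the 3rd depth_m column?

26.09

With rows sorted ascending by well, row 2 is well=W003. depth_m columns in first-appearance order: 1100, 700, 1150, 1900; column 3 is 1150.
Long rows with well=W003, depth_m=1150: max(10.54, 26.09) = 26.09.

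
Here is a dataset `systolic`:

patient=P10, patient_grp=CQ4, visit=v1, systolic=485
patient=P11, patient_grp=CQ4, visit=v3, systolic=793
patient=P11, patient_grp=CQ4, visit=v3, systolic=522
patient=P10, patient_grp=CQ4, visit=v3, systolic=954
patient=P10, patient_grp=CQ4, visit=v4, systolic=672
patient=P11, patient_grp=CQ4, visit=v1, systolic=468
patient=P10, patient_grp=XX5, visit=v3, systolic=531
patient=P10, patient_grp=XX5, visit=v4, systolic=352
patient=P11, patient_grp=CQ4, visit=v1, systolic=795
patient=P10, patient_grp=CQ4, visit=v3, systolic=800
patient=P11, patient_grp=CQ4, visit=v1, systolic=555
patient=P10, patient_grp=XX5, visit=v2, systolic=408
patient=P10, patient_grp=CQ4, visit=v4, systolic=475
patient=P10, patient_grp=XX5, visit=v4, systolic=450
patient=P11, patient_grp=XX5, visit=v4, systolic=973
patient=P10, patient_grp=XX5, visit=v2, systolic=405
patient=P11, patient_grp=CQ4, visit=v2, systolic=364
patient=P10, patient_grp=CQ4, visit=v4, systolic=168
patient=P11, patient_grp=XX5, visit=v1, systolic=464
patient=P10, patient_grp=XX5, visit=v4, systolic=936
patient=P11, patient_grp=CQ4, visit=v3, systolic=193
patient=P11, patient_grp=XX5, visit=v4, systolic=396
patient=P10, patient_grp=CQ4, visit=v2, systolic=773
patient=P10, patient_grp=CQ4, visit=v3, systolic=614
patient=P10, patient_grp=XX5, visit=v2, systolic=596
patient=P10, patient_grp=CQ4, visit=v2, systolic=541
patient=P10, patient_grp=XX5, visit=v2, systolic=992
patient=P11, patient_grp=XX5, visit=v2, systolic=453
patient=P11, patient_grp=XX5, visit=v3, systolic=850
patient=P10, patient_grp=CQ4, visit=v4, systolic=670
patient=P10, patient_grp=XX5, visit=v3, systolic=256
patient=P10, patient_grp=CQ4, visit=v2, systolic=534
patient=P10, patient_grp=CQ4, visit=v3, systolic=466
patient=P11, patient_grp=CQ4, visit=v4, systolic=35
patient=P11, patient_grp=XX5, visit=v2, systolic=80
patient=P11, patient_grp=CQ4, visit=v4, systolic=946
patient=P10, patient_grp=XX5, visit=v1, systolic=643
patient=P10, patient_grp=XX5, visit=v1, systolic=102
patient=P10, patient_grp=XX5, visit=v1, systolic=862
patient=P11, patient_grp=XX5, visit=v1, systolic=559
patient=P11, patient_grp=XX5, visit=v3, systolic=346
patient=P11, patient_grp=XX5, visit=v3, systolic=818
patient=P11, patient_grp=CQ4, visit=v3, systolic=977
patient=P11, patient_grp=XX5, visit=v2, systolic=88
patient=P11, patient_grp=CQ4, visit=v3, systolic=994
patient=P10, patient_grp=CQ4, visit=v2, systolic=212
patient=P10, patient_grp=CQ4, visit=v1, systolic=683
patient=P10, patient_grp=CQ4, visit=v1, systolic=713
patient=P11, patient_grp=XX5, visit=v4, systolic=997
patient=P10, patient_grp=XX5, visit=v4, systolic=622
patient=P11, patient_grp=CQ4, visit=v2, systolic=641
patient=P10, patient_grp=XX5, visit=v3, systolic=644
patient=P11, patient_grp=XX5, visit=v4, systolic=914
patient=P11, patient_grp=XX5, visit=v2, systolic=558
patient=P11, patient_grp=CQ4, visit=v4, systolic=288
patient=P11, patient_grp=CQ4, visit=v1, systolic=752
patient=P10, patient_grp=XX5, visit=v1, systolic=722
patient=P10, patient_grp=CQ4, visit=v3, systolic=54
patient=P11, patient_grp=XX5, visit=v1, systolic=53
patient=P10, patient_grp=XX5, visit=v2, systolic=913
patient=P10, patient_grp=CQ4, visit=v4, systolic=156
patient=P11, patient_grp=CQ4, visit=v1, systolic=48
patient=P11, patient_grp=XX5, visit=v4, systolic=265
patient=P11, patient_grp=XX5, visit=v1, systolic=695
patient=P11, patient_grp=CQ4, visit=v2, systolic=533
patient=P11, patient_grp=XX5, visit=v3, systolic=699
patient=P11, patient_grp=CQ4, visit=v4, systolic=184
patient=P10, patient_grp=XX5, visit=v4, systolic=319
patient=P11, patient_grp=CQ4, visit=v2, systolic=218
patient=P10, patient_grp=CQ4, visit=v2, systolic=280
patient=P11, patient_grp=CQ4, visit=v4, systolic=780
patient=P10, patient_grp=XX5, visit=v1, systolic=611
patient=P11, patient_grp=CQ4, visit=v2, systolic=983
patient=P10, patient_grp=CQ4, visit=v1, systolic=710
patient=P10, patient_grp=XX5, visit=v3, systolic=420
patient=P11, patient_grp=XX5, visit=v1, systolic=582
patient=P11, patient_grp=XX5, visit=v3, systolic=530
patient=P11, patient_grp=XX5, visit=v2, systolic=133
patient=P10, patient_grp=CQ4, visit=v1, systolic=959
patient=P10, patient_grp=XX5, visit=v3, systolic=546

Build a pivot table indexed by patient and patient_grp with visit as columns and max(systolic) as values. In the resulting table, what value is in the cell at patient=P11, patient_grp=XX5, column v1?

Rows with patient=P11, patient_grp=XX5 and visit=v1: systolic values are 464, 559, 53, 695, 582.
max(464, 559, 53, 695, 582) = 695.

695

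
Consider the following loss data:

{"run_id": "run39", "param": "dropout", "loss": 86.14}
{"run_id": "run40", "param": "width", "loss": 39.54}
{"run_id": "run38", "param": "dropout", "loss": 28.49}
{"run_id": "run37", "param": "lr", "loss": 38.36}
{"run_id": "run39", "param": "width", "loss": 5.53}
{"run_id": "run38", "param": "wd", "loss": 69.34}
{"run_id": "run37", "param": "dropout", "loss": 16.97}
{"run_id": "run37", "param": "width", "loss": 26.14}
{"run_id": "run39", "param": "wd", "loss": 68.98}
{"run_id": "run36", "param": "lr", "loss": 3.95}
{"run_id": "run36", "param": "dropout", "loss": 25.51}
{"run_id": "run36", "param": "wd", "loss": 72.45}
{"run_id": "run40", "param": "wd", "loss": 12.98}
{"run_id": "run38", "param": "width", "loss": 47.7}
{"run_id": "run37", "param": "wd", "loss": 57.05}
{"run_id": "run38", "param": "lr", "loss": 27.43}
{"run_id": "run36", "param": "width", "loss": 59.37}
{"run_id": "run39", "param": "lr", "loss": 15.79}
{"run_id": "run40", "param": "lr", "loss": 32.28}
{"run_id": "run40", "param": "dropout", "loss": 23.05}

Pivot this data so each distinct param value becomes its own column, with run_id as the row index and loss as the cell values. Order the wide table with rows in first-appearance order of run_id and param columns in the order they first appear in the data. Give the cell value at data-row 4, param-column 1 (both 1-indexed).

With rows in first-appearance order of run_id, row 4 is run_id=run37. param columns in first-appearance order: dropout, width, lr, wd; column 1 is dropout.
Long rows with run_id=run37, param=dropout: loss = 16.97.

16.97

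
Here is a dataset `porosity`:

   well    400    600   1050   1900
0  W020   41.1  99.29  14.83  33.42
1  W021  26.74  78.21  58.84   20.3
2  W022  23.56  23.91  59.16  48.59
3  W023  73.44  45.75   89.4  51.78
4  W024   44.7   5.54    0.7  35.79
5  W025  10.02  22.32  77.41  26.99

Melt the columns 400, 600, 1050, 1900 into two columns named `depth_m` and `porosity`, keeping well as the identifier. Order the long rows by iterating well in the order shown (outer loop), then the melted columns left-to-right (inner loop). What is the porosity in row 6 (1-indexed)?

78.21

24 rows total (6 × 4). Row 6: index ⌊(6-1)/4⌋ = 1 into well → W021; (6-1) mod 4 = 1 into the melted columns → 600.
So row 6 is (W021, 600, 78.21); porosity = 78.21.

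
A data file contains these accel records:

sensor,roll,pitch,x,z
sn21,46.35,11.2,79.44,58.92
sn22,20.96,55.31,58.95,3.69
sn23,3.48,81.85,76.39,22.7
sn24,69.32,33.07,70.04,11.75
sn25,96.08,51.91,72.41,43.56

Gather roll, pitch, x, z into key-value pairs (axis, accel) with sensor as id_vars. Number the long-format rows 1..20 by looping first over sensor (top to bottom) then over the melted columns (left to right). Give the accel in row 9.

3.48

20 rows total (5 × 4). Row 9: index ⌊(9-1)/4⌋ = 2 into sensor → sn23; (9-1) mod 4 = 0 into the melted columns → roll.
So row 9 is (sn23, roll, 3.48); accel = 3.48.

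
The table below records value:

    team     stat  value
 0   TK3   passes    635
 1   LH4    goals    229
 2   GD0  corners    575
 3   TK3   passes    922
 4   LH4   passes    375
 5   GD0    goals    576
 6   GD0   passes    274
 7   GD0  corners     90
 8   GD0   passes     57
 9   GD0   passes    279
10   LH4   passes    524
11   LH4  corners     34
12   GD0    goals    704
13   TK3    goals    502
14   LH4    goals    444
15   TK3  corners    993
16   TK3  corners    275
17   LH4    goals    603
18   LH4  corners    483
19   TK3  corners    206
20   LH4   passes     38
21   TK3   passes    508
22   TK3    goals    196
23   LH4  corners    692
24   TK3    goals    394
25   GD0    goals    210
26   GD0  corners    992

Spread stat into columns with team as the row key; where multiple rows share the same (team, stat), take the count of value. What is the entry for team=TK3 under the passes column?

3

Rows with team=TK3 and stat=passes: value values are 635, 922, 508.
3 rows match — count = 3.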